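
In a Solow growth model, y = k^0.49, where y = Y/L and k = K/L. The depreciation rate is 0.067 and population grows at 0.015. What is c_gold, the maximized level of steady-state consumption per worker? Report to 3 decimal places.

c_gold ≈ 2.841

Break-even investment rate: n + δ = 0.015 + 0.067 = 0.082.
Setting f'(k) = n+δ gives 0.49·k^(0.49−1) = 0.082, hence k_gold = (0.49/0.082)^(1/0.51) ≈ 33.2903.
y_gold = 33.2903^0.49 ≈ 5.5710.
c_gold = y_gold − (n+δ)·k_gold = 5.5710 − 0.082·33.2903 ≈ 2.8412.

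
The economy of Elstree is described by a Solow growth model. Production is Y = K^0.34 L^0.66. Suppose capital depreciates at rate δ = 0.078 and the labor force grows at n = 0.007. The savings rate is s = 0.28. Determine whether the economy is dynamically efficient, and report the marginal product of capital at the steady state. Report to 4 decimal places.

dynamically efficient; MPK ≈ 0.1032

Break-even investment rate: n + δ = 0.007 + 0.078 = 0.085.
Steady-state k*: s·k^0.34 = 0.085·k gives k* = (0.28/0.085)^(1/0.66) ≈ 6.0877.
MPK = 0.34·6.0877^(-0.66) ≈ 0.1032.
MPK > n+δ = 0.085, so the economy is dynamically efficient (under-saving).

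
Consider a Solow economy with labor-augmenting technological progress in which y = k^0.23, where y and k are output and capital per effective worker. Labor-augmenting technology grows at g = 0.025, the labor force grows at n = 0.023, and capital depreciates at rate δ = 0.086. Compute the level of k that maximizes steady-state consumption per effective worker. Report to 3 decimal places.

n + g + δ = 0.023 + 0.025 + 0.086 = 0.134.
Setting f'(k) = n+g+δ gives 0.23·k^(0.23−1) = 0.134, hence k_gold = (0.23/0.134)^(1/0.77) ≈ 2.0170.

k_gold ≈ 2.017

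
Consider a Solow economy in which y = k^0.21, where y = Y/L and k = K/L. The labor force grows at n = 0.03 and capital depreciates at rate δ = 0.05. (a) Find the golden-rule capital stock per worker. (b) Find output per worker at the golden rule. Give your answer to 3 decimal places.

(a) k_gold ≈ 3.393; (b) y_gold ≈ 1.292

n + δ = 0.03 + 0.05 = 0.08.
At the golden rule the marginal product of capital equals n+δ: 0.21·k^(0.21−1) = 0.08. Solving, k_gold = (0.21/0.08)^(1/0.79) ≈ 3.3927.
y_gold = 3.3927^0.21 ≈ 1.2925.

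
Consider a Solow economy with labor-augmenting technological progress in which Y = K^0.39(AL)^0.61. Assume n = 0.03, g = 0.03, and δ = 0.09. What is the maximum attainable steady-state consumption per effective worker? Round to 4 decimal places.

The effective depreciation rate is n + g + δ = 0.03 + 0.03 + 0.09 = 0.15.
Maximizing c = f(k) − (n+g+δ)·k gives f'(k) = n+g+δ, i.e. 0.39·k^(0.39−1) = 0.15, so k_gold = (0.39/0.15)^(1/0.61) ≈ 4.7894.
y_gold = 4.7894^0.39 ≈ 1.8421.
c_gold = y_gold − (n+g+δ)·k_gold = 1.8421 − 0.15·4.7894 ≈ 1.1237.

c_gold ≈ 1.1237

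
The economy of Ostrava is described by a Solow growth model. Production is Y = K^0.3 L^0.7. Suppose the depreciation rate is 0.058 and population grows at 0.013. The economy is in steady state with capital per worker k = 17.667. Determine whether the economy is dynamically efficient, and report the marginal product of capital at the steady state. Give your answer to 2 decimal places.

The effective depreciation rate is n + δ = 0.013 + 0.058 = 0.071.
MPK = 0.3·k^(0.3−1) = 0.3·17.667^(-0.7) ≈ 0.0402.
MPK < 0.071, so the economy is dynamically inefficient (over-saving).

dynamically inefficient; MPK ≈ 0.04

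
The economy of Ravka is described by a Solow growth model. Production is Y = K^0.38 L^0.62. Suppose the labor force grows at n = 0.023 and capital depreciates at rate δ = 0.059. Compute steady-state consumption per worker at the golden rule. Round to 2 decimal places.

c_gold ≈ 1.59

Break-even investment rate: n + δ = 0.023 + 0.059 = 0.082.
Maximizing c = f(k) − (n+δ)·k gives f'(k) = n+δ, i.e. 0.38·k^(0.38−1) = 0.082, so k_gold = (0.38/0.082)^(1/0.62) ≈ 11.8616.
y_gold = 11.8616^0.38 ≈ 2.5596.
c_gold = y_gold − (n+δ)·k_gold = 2.5596 − 0.082·11.8616 ≈ 1.5870.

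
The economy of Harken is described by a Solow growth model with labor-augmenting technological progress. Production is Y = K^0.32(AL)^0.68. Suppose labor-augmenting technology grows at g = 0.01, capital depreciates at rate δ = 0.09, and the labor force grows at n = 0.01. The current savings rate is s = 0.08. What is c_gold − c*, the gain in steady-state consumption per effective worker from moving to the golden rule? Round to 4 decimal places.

Δc ≈ 0.3320

The effective depreciation rate is n + g + δ = 0.01 + 0.01 + 0.09 = 0.11.
Current steady state (s = 0.08): k* = (0.08/0.11)^(1/0.68) ≈ 0.6261, y* = 0.6261^0.32 ≈ 0.8608, c* = (1−0.08)·0.8608 ≈ 0.7920.
Setting f'(k) = n+g+δ gives 0.32·k^(0.32−1) = 0.11, hence k_gold = (0.32/0.11)^(1/0.68) ≈ 4.8083.
y_gold = 4.8083^0.32 ≈ 1.6529, c_gold = y_gold − 0.11·k_gold ≈ 1.1240.
Gain: Δc = 1.1240 − 0.7920 ≈ 0.3320.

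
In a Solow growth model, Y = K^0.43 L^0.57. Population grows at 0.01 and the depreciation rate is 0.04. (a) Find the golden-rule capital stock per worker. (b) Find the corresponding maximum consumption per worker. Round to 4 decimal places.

Capital per worker breaks even when investment replaces (n + δ)·k; here n + δ = 0.05.
Setting f'(k) = n+δ gives 0.43·k^(0.43−1) = 0.05, hence k_gold = (0.43/0.05)^(1/0.57) ≈ 43.5984.
y_gold = 43.5984^0.43 ≈ 5.0696; c_gold = y_gold − 0.05·k_gold ≈ 2.8897.

(a) k_gold ≈ 43.5984; (b) c_gold ≈ 2.8897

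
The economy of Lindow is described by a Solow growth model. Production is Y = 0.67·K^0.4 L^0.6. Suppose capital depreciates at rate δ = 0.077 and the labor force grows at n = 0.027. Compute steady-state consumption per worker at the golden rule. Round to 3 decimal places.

c_gold ≈ 0.756

Capital per worker breaks even when investment replaces (n + δ)·k; here n + δ = 0.104.
At the golden rule the marginal product of capital equals n+δ: 0.4·0.67·k^(0.4−1) = 0.104. Solving, k_gold = (0.4·0.67/0.104)^(1/0.6) ≈ 4.8436.
y_gold = 0.67·4.8436^0.4 ≈ 1.2593.
c_gold = y_gold − (n+δ)·k_gold = 1.2593 − 0.104·4.8436 ≈ 0.7556.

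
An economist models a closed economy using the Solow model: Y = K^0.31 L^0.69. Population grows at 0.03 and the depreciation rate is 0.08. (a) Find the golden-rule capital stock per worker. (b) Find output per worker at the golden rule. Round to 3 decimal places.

Break-even investment rate: n + δ = 0.03 + 0.08 = 0.11.
Maximizing c = f(k) − (n+δ)·k gives f'(k) = n+δ, i.e. 0.31·k^(0.31−1) = 0.11, so k_gold = (0.31/0.11)^(1/0.69) ≈ 4.4888.
y_gold = 4.4888^0.31 ≈ 1.5928.

(a) k_gold ≈ 4.489; (b) y_gold ≈ 1.593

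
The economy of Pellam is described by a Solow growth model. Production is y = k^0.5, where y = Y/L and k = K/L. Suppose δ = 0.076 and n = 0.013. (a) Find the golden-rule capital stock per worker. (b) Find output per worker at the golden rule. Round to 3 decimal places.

Capital per worker breaks even when investment replaces (n + δ)·k; here n + δ = 0.089.
At the golden rule the marginal product of capital equals n+δ: 0.5·k^(0.5−1) = 0.089. Solving, k_gold = (0.5/0.089)^(1/0.5) ≈ 31.5617.
y_gold = 31.5617^0.5 ≈ 5.6180.

(a) k_gold ≈ 31.562; (b) y_gold ≈ 5.618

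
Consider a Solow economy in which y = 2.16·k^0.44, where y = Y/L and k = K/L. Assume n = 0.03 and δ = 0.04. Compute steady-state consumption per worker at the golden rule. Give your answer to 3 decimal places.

n + δ = 0.03 + 0.04 = 0.07.
Maximizing c = f(k) − (n+δ)·k gives f'(k) = n+δ, i.e. 0.44·2.16·k^(0.44−1) = 0.07, so k_gold = (0.44·2.16/0.07)^(1/0.56) ≈ 105.4076.
y_gold = 2.16·105.4076^0.44 ≈ 16.7694.
c_gold = y_gold − (n+δ)·k_gold = 16.7694 − 0.07·105.4076 ≈ 9.3909.

c_gold ≈ 9.391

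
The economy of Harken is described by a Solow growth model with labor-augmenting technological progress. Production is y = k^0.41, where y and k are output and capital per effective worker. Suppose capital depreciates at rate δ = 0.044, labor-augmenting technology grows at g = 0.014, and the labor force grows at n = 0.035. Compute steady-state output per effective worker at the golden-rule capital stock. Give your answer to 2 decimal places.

y_gold ≈ 2.80

Capital per effective worker breaks even when investment replaces (n + g + δ)·k; here n + g + δ = 0.093.
Maximizing c = f(k) − (n+g+δ)·k gives f'(k) = n+g+δ, i.e. 0.41·k^(0.41−1) = 0.093, so k_gold = (0.41/0.093)^(1/0.59) ≈ 12.3605.
Output: y_gold = k_gold^0.41 = 12.3605^0.41 ≈ 2.8037.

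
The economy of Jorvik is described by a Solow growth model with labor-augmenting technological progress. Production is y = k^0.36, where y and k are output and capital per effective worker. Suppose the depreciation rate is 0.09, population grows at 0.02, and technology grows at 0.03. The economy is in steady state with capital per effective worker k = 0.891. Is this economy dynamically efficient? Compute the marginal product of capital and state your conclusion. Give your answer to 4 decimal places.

n + g + δ = 0.02 + 0.03 + 0.09 = 0.14.
MPK = 0.36·k^(0.36−1) = 0.36·0.891^(-0.64) ≈ 0.3876.
MPK > 0.14, so the economy is dynamically efficient (under-saving).

dynamically efficient; MPK ≈ 0.3876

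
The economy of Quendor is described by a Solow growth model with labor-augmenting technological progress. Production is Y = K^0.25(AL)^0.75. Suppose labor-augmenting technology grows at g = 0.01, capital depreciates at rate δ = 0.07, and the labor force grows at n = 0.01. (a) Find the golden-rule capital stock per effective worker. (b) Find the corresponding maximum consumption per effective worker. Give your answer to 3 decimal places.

The effective depreciation rate is n + g + δ = 0.01 + 0.01 + 0.07 = 0.09.
Maximizing c = f(k) − (n+g+δ)·k gives f'(k) = n+g+δ, i.e. 0.25·k^(0.25−1) = 0.09, so k_gold = (0.25/0.09)^(1/0.75) ≈ 3.9048.
y_gold = 3.9048^0.25 ≈ 1.4057; c_gold = y_gold − 0.09·k_gold ≈ 1.0543.

(a) k_gold ≈ 3.905; (b) c_gold ≈ 1.054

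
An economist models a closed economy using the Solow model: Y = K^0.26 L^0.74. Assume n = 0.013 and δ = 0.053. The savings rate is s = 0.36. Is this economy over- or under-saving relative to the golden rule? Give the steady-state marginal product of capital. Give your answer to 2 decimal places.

The effective depreciation rate is n + δ = 0.013 + 0.053 = 0.066.
Steady-state k*: s·k^0.26 = 0.066·k gives k* = (0.36/0.066)^(1/0.74) ≈ 9.8996.
MPK = 0.26·9.8996^(-0.74) ≈ 0.0477.
MPK < n+δ = 0.066, so the economy is dynamically inefficient (over-saving).

over-saving; MPK ≈ 0.05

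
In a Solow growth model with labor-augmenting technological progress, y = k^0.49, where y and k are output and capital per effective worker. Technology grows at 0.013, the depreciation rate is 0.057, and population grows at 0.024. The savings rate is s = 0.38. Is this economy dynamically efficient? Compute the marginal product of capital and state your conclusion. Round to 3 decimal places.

Break-even investment rate: n + g + δ = 0.024 + 0.013 + 0.057 = 0.094.
Steady-state k*: s·k^0.49 = 0.094·k gives k* = (0.38/0.094)^(1/0.51) ≈ 15.4711.
MPK = 0.49·15.4711^(-0.51) ≈ 0.1212.
MPK > n+g+δ = 0.094, so the economy is dynamically efficient (under-saving).

dynamically efficient; MPK ≈ 0.121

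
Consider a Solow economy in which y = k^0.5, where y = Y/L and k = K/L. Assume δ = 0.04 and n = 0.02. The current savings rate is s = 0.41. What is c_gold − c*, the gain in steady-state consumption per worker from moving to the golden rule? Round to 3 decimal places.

Δc ≈ 0.135

Capital per worker breaks even when investment replaces (n + δ)·k; here n + δ = 0.06.
Current steady state (s = 0.41): k* = (0.41/0.06)^(1/0.5) ≈ 46.6944, y* = 46.6944^0.5 ≈ 6.8333, c* = (1−0.41)·6.8333 ≈ 4.0317.
Maximizing c = f(k) − (n+δ)·k gives f'(k) = n+δ, i.e. 0.5·k^(0.5−1) = 0.06, so k_gold = (0.5/0.06)^(1/0.5) ≈ 69.4444.
y_gold = 69.4444^0.5 ≈ 8.3333, c_gold = y_gold − 0.06·k_gold ≈ 4.1667.
Gain: Δc = 4.1667 − 4.0317 ≈ 0.1350.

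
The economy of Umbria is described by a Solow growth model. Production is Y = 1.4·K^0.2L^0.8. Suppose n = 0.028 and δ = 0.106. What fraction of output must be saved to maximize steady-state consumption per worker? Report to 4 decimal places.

n + δ = 0.028 + 0.106 = 0.134.
At the golden rule MPK = n+δ, and in any Cobb-Douglas steady state s = (n+δ)·k/y = MPK·k/y = capital's share 0.2.

s_gold = 0.2000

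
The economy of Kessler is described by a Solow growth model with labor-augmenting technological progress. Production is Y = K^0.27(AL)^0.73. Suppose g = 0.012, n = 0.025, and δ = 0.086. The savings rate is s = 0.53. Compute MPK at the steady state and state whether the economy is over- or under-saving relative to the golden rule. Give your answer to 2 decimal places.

The effective depreciation rate is n + g + δ = 0.025 + 0.012 + 0.086 = 0.123.
Steady-state k*: s·k^0.27 = 0.123·k gives k* = (0.53/0.123)^(1/0.73) ≈ 7.3961.
MPK = 0.27·7.3961^(-0.73) ≈ 0.0627.
MPK < n+g+δ = 0.123, so the economy is dynamically inefficient (over-saving).

over-saving; MPK ≈ 0.06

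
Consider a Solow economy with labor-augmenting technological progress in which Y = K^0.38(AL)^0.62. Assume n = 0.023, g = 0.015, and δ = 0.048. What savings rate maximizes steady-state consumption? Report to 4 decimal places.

The effective depreciation rate is n + g + δ = 0.023 + 0.015 + 0.048 = 0.086.
At the golden rule MPK = n+g+δ, and in any Cobb-Douglas steady state s = (n+g+δ)·k/y = MPK·k/y = capital's share 0.38.

s_gold = 0.3800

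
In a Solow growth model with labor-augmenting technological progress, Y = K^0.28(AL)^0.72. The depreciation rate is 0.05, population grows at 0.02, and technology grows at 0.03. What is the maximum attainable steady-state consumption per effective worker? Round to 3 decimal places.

Capital per effective worker breaks even when investment replaces (n + g + δ)·k; here n + g + δ = 0.1.
Golden rule sets MPK = n+g+δ: 0.28·k^(0.28−1) = 0.1, so k_gold = (0.28/0.1)^(1/0.72) ≈ 4.1788.
y_gold = 4.1788^0.28 ≈ 1.4924.
c_gold = y_gold − (n+g+δ)·k_gold = 1.4924 − 0.1·4.1788 ≈ 1.0746.

c_gold ≈ 1.075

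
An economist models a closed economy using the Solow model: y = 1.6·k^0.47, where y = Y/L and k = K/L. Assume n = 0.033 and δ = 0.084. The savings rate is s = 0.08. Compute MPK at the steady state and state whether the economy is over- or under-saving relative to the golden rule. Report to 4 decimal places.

Break-even investment rate: n + δ = 0.033 + 0.084 = 0.117.
Steady-state k*: s·A·k^0.47 = 0.117·k gives k* = (0.08·1.6/0.117)^(1/0.53) ≈ 1.1848.
MPK = 0.47·1.6·1.1848^(-0.53) ≈ 0.6874.
MPK > n+δ = 0.117, so the economy is dynamically efficient (under-saving).

under-saving; MPK ≈ 0.6874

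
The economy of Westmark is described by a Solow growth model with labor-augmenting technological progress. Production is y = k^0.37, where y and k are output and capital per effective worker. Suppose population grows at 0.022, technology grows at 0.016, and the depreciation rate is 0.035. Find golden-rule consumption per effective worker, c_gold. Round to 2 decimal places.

Capital per effective worker breaks even when investment replaces (n + g + δ)·k; here n + g + δ = 0.073.
Setting f'(k) = n+g+δ gives 0.37·k^(0.37−1) = 0.073, hence k_gold = (0.37/0.073)^(1/0.63) ≈ 13.1479.
y_gold = 13.1479^0.37 ≈ 2.5940.
c_gold = y_gold − (n+g+δ)·k_gold = 2.5940 − 0.073·13.1479 ≈ 1.6342.

c_gold ≈ 1.63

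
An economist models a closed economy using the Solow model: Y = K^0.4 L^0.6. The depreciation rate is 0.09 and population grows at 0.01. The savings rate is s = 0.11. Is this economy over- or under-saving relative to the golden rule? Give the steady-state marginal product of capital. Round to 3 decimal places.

n + δ = 0.01 + 0.09 = 0.1.
Steady-state k*: s·k^0.4 = 0.1·k gives k* = (0.11/0.1)^(1/0.6) ≈ 1.1722.
MPK = 0.4·1.1722^(-0.6) ≈ 0.3636.
MPK > n+δ = 0.1, so the economy is dynamically efficient (under-saving).

under-saving; MPK ≈ 0.364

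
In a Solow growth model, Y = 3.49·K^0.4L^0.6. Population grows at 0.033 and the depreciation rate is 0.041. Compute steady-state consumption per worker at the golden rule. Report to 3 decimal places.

The effective depreciation rate is n + δ = 0.033 + 0.041 = 0.074.
Setting f'(k) = n+δ gives 0.4·3.49·k^(0.4−1) = 0.074, hence k_gold = (0.4·3.49/0.074)^(1/0.6) ≈ 133.6871.
y_gold = 3.49·133.6871^0.4 ≈ 24.7321.
c_gold = y_gold − (n+δ)·k_gold = 24.7321 − 0.074·133.6871 ≈ 14.8393.

c_gold ≈ 14.839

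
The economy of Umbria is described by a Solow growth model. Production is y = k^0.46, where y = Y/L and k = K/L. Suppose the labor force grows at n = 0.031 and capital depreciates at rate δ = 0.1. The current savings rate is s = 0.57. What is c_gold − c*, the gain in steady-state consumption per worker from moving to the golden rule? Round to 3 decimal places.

Δc ≈ 0.069

Capital per worker breaks even when investment replaces (n + δ)·k; here n + δ = 0.131.
Current steady state (s = 0.57): k* = (0.57/0.131)^(1/0.54) ≈ 15.2265, y* = 15.2265^0.46 ≈ 3.4994, c* = (1−0.57)·3.4994 ≈ 1.5047.
Golden rule sets MPK = n+δ: 0.46·k^(0.46−1) = 0.131, so k_gold = (0.46/0.131)^(1/0.54) ≈ 10.2367.
y_gold = 10.2367^0.46 ≈ 2.9152, c_gold = y_gold − 0.131·k_gold ≈ 1.5742.
Gain: Δc = 1.5742 − 1.5047 ≈ 0.0695.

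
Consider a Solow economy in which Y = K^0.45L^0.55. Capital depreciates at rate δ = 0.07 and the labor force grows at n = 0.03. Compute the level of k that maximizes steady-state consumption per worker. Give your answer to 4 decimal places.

k_gold ≈ 15.4049

The effective depreciation rate is n + δ = 0.03 + 0.07 = 0.1.
Setting f'(k) = n+δ gives 0.45·k^(0.45−1) = 0.1, hence k_gold = (0.45/0.1)^(1/0.55) ≈ 15.4049.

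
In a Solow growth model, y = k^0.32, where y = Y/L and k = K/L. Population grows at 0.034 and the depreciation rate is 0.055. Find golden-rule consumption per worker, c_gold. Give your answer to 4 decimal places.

Break-even investment rate: n + δ = 0.034 + 0.055 = 0.089.
At the golden rule the marginal product of capital equals n+δ: 0.32·k^(0.32−1) = 0.089. Solving, k_gold = (0.32/0.089)^(1/0.68) ≈ 6.5659.
y_gold = 6.5659^0.32 ≈ 1.8261.
c_gold = y_gold − (n+δ)·k_gold = 1.8261 − 0.089·6.5659 ≈ 1.2418.

c_gold ≈ 1.2418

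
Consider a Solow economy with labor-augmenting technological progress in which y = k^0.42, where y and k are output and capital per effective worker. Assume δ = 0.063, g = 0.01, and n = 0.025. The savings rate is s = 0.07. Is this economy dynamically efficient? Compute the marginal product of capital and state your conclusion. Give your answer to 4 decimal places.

Capital per effective worker breaks even when investment replaces (n + g + δ)·k; here n + g + δ = 0.098.
Steady-state k*: s·k^0.42 = 0.098·k gives k* = (0.07/0.098)^(1/0.58) ≈ 0.5598.
MPK = 0.42·0.5598^(-0.58) ≈ 0.5880.
MPK > n+g+δ = 0.098, so the economy is dynamically efficient (under-saving).

dynamically efficient; MPK ≈ 0.5880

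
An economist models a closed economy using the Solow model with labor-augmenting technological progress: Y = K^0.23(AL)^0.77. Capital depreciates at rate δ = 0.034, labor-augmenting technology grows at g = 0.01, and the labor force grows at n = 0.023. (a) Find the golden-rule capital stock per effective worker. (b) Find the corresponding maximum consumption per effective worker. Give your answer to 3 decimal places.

(a) k_gold ≈ 4.962; (b) c_gold ≈ 1.113

The effective depreciation rate is n + g + δ = 0.023 + 0.01 + 0.034 = 0.067.
Maximizing c = f(k) − (n+g+δ)·k gives f'(k) = n+g+δ, i.e. 0.23·k^(0.23−1) = 0.067, so k_gold = (0.23/0.067)^(1/0.77) ≈ 4.9620.
y_gold = 4.9620^0.23 ≈ 1.4454; c_gold = y_gold − 0.067·k_gold ≈ 1.1130.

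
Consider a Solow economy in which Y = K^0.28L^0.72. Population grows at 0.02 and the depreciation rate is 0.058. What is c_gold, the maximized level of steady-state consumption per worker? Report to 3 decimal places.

n + δ = 0.02 + 0.058 = 0.078.
Maximizing c = f(k) − (n+δ)·k gives f'(k) = n+δ, i.e. 0.28·k^(0.28−1) = 0.078, so k_gold = (0.28/0.078)^(1/0.72) ≈ 5.9009.
y_gold = 5.9009^0.28 ≈ 1.6438.
c_gold = y_gold − (n+δ)·k_gold = 1.6438 − 0.078·5.9009 ≈ 1.1836.

c_gold ≈ 1.184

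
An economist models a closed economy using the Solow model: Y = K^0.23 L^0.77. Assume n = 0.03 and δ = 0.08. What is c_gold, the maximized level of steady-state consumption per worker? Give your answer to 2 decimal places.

c_gold ≈ 0.96

Break-even investment rate: n + δ = 0.03 + 0.08 = 0.11.
Golden rule sets MPK = n+δ: 0.23·k^(0.23−1) = 0.11, so k_gold = (0.23/0.11)^(1/0.77) ≈ 2.6063.
y_gold = 2.6063^0.23 ≈ 1.2465.
c_gold = y_gold − (n+δ)·k_gold = 1.2465 − 0.11·2.6063 ≈ 0.9598.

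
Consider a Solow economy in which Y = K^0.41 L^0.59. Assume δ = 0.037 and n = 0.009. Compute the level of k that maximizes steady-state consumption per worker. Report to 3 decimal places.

Break-even investment rate: n + δ = 0.009 + 0.037 = 0.046.
Golden rule sets MPK = n+δ: 0.41·k^(0.41−1) = 0.046, so k_gold = (0.41/0.046)^(1/0.59) ≈ 40.7581.

k_gold ≈ 40.758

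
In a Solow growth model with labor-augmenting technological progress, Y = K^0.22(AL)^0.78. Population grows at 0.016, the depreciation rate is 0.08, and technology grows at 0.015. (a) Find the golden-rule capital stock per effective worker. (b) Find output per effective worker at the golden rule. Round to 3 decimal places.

(a) k_gold ≈ 2.404; (b) y_gold ≈ 1.213

The effective depreciation rate is n + g + δ = 0.016 + 0.015 + 0.08 = 0.111.
Maximizing c = f(k) − (n+g+δ)·k gives f'(k) = n+g+δ, i.e. 0.22·k^(0.22−1) = 0.111, so k_gold = (0.22/0.111)^(1/0.78) ≈ 2.4038.
y_gold = 2.4038^0.22 ≈ 1.2128.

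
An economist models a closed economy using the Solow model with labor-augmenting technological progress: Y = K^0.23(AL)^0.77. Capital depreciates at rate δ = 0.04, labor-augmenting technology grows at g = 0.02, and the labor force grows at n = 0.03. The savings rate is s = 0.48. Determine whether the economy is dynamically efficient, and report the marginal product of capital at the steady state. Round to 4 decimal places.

dynamically inefficient; MPK ≈ 0.0431

Capital per effective worker breaks even when investment replaces (n + g + δ)·k; here n + g + δ = 0.09.
Steady-state k*: s·k^0.23 = 0.09·k gives k* = (0.48/0.09)^(1/0.77) ≈ 8.7933.
MPK = 0.23·8.7933^(-0.77) ≈ 0.0431.
MPK < n+g+δ = 0.09, so the economy is dynamically inefficient (over-saving).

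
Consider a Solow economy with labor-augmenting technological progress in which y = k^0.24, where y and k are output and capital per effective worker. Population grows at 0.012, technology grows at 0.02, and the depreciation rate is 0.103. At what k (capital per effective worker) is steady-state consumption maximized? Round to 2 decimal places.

k_gold ≈ 2.13

Break-even investment rate: n + g + δ = 0.012 + 0.02 + 0.103 = 0.135.
At the golden rule the marginal product of capital equals n+g+δ: 0.24·k^(0.24−1) = 0.135. Solving, k_gold = (0.24/0.135)^(1/0.76) ≈ 2.1320.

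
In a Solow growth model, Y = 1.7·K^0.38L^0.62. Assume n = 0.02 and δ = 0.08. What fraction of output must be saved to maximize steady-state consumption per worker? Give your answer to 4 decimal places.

The effective depreciation rate is n + δ = 0.02 + 0.08 = 0.1.
At the golden rule MPK = n+δ, and in any Cobb-Douglas steady state s = (n+δ)·k/y = MPK·k/y = capital's share 0.38.

s_gold = 0.3800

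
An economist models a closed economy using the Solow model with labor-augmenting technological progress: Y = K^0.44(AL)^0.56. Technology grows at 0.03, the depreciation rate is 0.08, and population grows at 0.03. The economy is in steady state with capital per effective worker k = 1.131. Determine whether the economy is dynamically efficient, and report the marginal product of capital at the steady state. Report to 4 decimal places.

n + g + δ = 0.03 + 0.03 + 0.08 = 0.14.
MPK = 0.44·k^(0.44−1) = 0.44·1.131^(-0.56) ≈ 0.4107.
MPK > 0.14, so the economy is dynamically efficient (under-saving).

dynamically efficient; MPK ≈ 0.4107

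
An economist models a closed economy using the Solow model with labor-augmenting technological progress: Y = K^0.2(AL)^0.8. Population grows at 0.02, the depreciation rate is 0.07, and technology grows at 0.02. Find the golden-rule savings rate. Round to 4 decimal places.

s_gold = 0.2000

Capital per effective worker breaks even when investment replaces (n + g + δ)·k; here n + g + δ = 0.11.
At the golden rule MPK = n+g+δ, and in any Cobb-Douglas steady state s = (n+g+δ)·k/y = MPK·k/y = capital's share 0.2.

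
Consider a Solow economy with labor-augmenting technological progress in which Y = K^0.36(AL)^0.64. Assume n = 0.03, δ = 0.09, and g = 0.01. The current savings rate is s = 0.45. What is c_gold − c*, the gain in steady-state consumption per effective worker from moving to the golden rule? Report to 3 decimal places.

Δc ≈ 0.029

n + g + δ = 0.03 + 0.01 + 0.09 = 0.13.
Current steady state (s = 0.45): k* = (0.45/0.13)^(1/0.64) ≈ 6.9600, y* = 6.9600^0.36 ≈ 2.0107, c* = (1−0.45)·2.0107 ≈ 1.1059.
Golden rule sets MPK = n+g+δ: 0.36·k^(0.36−1) = 0.13, so k_gold = (0.36/0.13)^(1/0.64) ≈ 4.9112.
y_gold = 4.9112^0.36 ≈ 1.7735, c_gold = y_gold − 0.13·k_gold ≈ 1.1350.
Gain: Δc = 1.1350 − 1.1059 ≈ 0.0292.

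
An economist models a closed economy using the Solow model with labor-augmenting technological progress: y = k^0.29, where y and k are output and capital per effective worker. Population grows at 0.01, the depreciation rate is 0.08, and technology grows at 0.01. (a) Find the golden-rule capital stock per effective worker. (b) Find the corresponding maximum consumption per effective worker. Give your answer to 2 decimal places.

Break-even investment rate: n + g + δ = 0.01 + 0.01 + 0.08 = 0.1.
Golden rule sets MPK = n+g+δ: 0.29·k^(0.29−1) = 0.1, so k_gold = (0.29/0.1)^(1/0.71) ≈ 4.4799.
y_gold = 4.4799^0.29 ≈ 1.5448; c_gold = y_gold − 0.1·k_gold ≈ 1.0968.

(a) k_gold ≈ 4.48; (b) c_gold ≈ 1.10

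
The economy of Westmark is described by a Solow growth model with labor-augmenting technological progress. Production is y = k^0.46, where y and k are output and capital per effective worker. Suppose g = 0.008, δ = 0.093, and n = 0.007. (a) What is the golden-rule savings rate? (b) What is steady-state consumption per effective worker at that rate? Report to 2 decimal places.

(a) s_gold = 0.46; (b) c_gold ≈ 1.86

The effective depreciation rate is n + g + δ = 0.007 + 0.008 + 0.093 = 0.108.
For Cobb-Douglas, s_gold equals capital's share: s_gold = 0.46.
At the golden rule the marginal product of capital equals n+g+δ: 0.46·k^(0.46−1) = 0.108. Solving, k_gold = (0.46/0.108)^(1/0.54) ≈ 14.6364.
y_gold = 14.6364^0.46 ≈ 3.4364; c_gold = (1−0.46)·y_gold ≈ 1.8556.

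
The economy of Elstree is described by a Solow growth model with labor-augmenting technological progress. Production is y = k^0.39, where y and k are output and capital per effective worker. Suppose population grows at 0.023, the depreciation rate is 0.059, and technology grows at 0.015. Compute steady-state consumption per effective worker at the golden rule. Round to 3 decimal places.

c_gold ≈ 1.485

n + g + δ = 0.023 + 0.015 + 0.059 = 0.097.
Setting f'(k) = n+g+δ gives 0.39·k^(0.39−1) = 0.097, hence k_gold = (0.39/0.097)^(1/0.61) ≈ 9.7869.
y_gold = 9.7869^0.39 ≈ 2.4342.
c_gold = y_gold − (n+g+δ)·k_gold = 2.4342 − 0.097·9.7869 ≈ 1.4848.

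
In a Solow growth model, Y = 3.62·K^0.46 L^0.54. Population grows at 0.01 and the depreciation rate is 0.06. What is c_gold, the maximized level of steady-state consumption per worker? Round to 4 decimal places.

Break-even investment rate: n + δ = 0.01 + 0.06 = 0.07.
At the golden rule the marginal product of capital equals n+δ: 0.46·3.62·k^(0.46−1) = 0.07. Solving, k_gold = (0.46·3.62/0.07)^(1/0.54) ≈ 353.8590.
y_gold = 3.62·353.8590^0.46 ≈ 53.8481.
c_gold = y_gold − (n+δ)·k_gold = 53.8481 − 0.07·353.8590 ≈ 29.0780.

c_gold ≈ 29.0780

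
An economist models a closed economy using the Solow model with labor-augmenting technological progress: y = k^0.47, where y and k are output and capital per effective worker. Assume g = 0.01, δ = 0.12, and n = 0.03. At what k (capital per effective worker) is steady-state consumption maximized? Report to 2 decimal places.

k_gold ≈ 7.64

The effective depreciation rate is n + g + δ = 0.03 + 0.01 + 0.12 = 0.16.
At the golden rule the marginal product of capital equals n+g+δ: 0.47·k^(0.47−1) = 0.16. Solving, k_gold = (0.47/0.16)^(1/0.53) ≈ 7.6380.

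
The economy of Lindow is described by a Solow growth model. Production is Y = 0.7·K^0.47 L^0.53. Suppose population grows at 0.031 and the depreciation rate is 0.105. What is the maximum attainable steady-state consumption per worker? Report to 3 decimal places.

c_gold ≈ 0.812

Capital per worker breaks even when investment replaces (n + δ)·k; here n + δ = 0.136.
Setting f'(k) = n+δ gives 0.47·0.7·k^(0.47−1) = 0.136, hence k_gold = (0.47·0.7/0.136)^(1/0.53) ≈ 5.2952.
y_gold = 0.7·5.2952^0.47 ≈ 1.5322.
c_gold = y_gold − (n+δ)·k_gold = 1.5322 − 0.136·5.2952 ≈ 0.8121.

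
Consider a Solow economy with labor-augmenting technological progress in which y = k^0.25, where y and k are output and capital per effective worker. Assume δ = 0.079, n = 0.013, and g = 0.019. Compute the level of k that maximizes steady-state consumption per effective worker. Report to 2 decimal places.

k_gold ≈ 2.95

Break-even investment rate: n + g + δ = 0.013 + 0.019 + 0.079 = 0.111.
Maximizing c = f(k) − (n+g+δ)·k gives f'(k) = n+g+δ, i.e. 0.25·k^(0.25−1) = 0.111, so k_gold = (0.25/0.111)^(1/0.75) ≈ 2.9523.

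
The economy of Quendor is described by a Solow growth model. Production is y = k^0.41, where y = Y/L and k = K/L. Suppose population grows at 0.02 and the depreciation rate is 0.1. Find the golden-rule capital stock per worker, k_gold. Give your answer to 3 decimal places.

k_gold ≈ 8.024

The effective depreciation rate is n + δ = 0.02 + 0.1 = 0.12.
Golden rule sets MPK = n+δ: 0.41·k^(0.41−1) = 0.12, so k_gold = (0.41/0.12)^(1/0.59) ≈ 8.0244.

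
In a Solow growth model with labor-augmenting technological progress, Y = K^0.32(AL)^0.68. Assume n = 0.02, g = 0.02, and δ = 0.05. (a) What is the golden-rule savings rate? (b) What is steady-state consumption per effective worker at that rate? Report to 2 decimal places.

(a) s_gold = 0.32; (b) c_gold ≈ 1.24

The effective depreciation rate is n + g + δ = 0.02 + 0.02 + 0.05 = 0.09.
For Cobb-Douglas, s_gold equals capital's share: s_gold = 0.32.
Setting f'(k) = n+g+δ gives 0.32·k^(0.32−1) = 0.09, hence k_gold = (0.32/0.09)^(1/0.68) ≈ 6.4589.
y_gold = 6.4589^0.32 ≈ 1.8166; c_gold = (1−0.32)·y_gold ≈ 1.2353.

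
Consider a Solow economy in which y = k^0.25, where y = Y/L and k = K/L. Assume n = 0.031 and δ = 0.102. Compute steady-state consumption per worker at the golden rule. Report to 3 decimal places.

c_gold ≈ 0.926

The effective depreciation rate is n + δ = 0.031 + 0.102 = 0.133.
At the golden rule the marginal product of capital equals n+δ: 0.25·k^(0.25−1) = 0.133. Solving, k_gold = (0.25/0.133)^(1/0.75) ≈ 2.3198.
y_gold = 2.3198^0.25 ≈ 1.2341.
c_gold = y_gold − (n+δ)·k_gold = 1.2341 − 0.133·2.3198 ≈ 0.9256.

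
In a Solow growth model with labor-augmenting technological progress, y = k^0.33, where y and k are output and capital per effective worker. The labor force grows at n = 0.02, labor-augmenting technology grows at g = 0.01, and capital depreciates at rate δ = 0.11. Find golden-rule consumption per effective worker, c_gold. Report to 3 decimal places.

c_gold ≈ 1.022

The effective depreciation rate is n + g + δ = 0.02 + 0.01 + 0.11 = 0.14.
Golden rule sets MPK = n+g+δ: 0.33·k^(0.33−1) = 0.14, so k_gold = (0.33/0.14)^(1/0.67) ≈ 3.5958.
y_gold = 3.5958^0.33 ≈ 1.5255.
c_gold = y_gold − (n+g+δ)·k_gold = 1.5255 − 0.14·3.5958 ≈ 1.0221.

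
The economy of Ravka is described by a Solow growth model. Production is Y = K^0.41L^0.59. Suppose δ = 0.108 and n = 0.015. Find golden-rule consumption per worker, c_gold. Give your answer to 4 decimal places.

The effective depreciation rate is n + δ = 0.015 + 0.108 = 0.123.
At the golden rule the marginal product of capital equals n+δ: 0.41·k^(0.41−1) = 0.123. Solving, k_gold = (0.41/0.123)^(1/0.59) ≈ 7.6955.
y_gold = 7.6955^0.41 ≈ 2.3086.
c_gold = y_gold − (n+δ)·k_gold = 2.3086 − 0.123·7.6955 ≈ 1.3621.

c_gold ≈ 1.3621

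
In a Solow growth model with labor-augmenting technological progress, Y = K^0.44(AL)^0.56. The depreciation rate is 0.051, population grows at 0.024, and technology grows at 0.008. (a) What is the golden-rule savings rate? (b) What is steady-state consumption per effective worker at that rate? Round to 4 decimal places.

Break-even investment rate: n + g + δ = 0.024 + 0.008 + 0.051 = 0.083.
For Cobb-Douglas, s_gold equals capital's share: s_gold = 0.44.
Setting f'(k) = n+g+δ gives 0.44·k^(0.44−1) = 0.083, hence k_gold = (0.44/0.083)^(1/0.56) ≈ 19.6574.
y_gold = 19.6574^0.44 ≈ 3.7081; c_gold = (1−0.44)·y_gold ≈ 2.0765.

(a) s_gold = 0.4400; (b) c_gold ≈ 2.0765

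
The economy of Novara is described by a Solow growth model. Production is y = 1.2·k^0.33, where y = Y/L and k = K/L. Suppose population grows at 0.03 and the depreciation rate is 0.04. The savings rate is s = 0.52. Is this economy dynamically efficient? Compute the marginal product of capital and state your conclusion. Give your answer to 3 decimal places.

Capital per worker breaks even when investment replaces (n + δ)·k; here n + δ = 0.07.
Steady-state k*: s·A·k^0.33 = 0.07·k gives k* = (0.52·1.2/0.07)^(1/0.67) ≈ 26.1842.
MPK = 0.33·1.2·26.1842^(-0.67) ≈ 0.0444.
MPK < n+δ = 0.07, so the economy is dynamically inefficient (over-saving).

dynamically inefficient; MPK ≈ 0.044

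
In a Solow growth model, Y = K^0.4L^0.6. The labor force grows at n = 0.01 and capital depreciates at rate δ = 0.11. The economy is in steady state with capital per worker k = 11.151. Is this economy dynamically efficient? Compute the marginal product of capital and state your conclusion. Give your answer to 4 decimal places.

n + δ = 0.01 + 0.11 = 0.12.
MPK = 0.4·k^(0.4−1) = 0.4·11.151^(-0.6) ≈ 0.0941.
MPK < 0.12, so the economy is dynamically inefficient (over-saving).

dynamically inefficient; MPK ≈ 0.0941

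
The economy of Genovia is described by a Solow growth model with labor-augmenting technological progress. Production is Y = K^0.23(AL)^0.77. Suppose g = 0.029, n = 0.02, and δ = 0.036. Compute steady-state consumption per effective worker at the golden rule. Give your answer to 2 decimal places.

The effective depreciation rate is n + g + δ = 0.02 + 0.029 + 0.036 = 0.085.
Setting f'(k) = n+g+δ gives 0.23·k^(0.23−1) = 0.085, hence k_gold = (0.23/0.085)^(1/0.77) ≈ 3.6428.
y_gold = 3.6428^0.23 ≈ 1.3463.
c_gold = y_gold − (n+g+δ)·k_gold = 1.3463 − 0.085·3.6428 ≈ 1.0366.

c_gold ≈ 1.04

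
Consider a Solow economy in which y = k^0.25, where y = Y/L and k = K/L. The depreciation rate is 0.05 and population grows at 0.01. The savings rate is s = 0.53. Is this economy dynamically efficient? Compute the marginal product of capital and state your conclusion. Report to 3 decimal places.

n + δ = 0.01 + 0.05 = 0.06.
Steady-state k*: s·k^0.25 = 0.06·k gives k* = (0.53/0.06)^(1/0.75) ≈ 18.2599.
MPK = 0.25·18.2599^(-0.75) ≈ 0.0283.
MPK < n+δ = 0.06, so the economy is dynamically inefficient (over-saving).

dynamically inefficient; MPK ≈ 0.028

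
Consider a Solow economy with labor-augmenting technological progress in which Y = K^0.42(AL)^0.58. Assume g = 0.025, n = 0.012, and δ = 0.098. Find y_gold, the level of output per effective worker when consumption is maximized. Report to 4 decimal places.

n + g + δ = 0.012 + 0.025 + 0.098 = 0.135.
At the golden rule the marginal product of capital equals n+g+δ: 0.42·k^(0.42−1) = 0.135. Solving, k_gold = (0.42/0.135)^(1/0.58) ≈ 7.0771.
Output: y_gold = k_gold^0.42 = 7.0771^0.42 ≈ 2.2748.

y_gold ≈ 2.2748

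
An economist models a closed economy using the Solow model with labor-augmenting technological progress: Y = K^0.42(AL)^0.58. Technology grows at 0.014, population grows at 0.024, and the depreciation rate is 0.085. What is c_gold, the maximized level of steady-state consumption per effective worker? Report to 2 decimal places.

The effective depreciation rate is n + g + δ = 0.024 + 0.014 + 0.085 = 0.123.
Golden rule sets MPK = n+g+δ: 0.42·k^(0.42−1) = 0.123, so k_gold = (0.42/0.123)^(1/0.58) ≈ 8.3092.
y_gold = 8.3092^0.42 ≈ 2.4334.
c_gold = y_gold − (n+g+δ)·k_gold = 2.4334 − 0.123·8.3092 ≈ 1.4114.

c_gold ≈ 1.41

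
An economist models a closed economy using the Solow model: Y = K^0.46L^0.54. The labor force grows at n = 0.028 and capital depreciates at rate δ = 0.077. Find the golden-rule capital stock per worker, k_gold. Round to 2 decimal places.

k_gold ≈ 15.42

The effective depreciation rate is n + δ = 0.028 + 0.077 = 0.105.
Golden rule sets MPK = n+δ: 0.46·k^(0.46−1) = 0.105, so k_gold = (0.46/0.105)^(1/0.54) ≈ 15.4202.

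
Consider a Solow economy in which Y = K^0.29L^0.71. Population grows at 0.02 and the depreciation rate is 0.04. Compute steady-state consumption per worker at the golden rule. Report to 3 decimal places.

c_gold ≈ 1.351

The effective depreciation rate is n + δ = 0.02 + 0.04 = 0.06.
Setting f'(k) = n+δ gives 0.29·k^(0.29−1) = 0.06, hence k_gold = (0.29/0.06)^(1/0.71) ≈ 9.1987.
y_gold = 9.1987^0.29 ≈ 1.9032.
c_gold = y_gold − (n+δ)·k_gold = 1.9032 − 0.06·9.1987 ≈ 1.3513.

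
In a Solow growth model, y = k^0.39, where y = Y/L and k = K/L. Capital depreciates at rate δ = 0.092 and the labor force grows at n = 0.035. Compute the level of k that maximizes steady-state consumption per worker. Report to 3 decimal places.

k_gold ≈ 6.292

The effective depreciation rate is n + δ = 0.035 + 0.092 = 0.127.
Maximizing c = f(k) − (n+δ)·k gives f'(k) = n+δ, i.e. 0.39·k^(0.39−1) = 0.127, so k_gold = (0.39/0.127)^(1/0.61) ≈ 6.2920.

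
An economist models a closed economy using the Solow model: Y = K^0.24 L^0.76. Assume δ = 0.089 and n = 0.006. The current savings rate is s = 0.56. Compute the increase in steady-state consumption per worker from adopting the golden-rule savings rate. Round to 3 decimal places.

Δc ≈ 0.248

Break-even investment rate: n + δ = 0.006 + 0.089 = 0.095.
Current steady state (s = 0.56): k* = (0.56/0.095)^(1/0.76) ≈ 10.3221, y* = 10.3221^0.24 ≈ 1.7511, c* = (1−0.56)·1.7511 ≈ 0.7705.
At the golden rule the marginal product of capital equals n+δ: 0.24·k^(0.24−1) = 0.095. Solving, k_gold = (0.24/0.095)^(1/0.76) ≈ 3.3852.
y_gold = 3.3852^0.24 ≈ 1.3400, c_gold = y_gold − 0.095·k_gold ≈ 1.0184.
Gain: Δc = 1.0184 − 0.7705 ≈ 0.2479.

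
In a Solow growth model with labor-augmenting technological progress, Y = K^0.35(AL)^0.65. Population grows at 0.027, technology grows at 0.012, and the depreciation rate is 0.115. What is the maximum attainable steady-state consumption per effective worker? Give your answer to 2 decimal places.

c_gold ≈ 1.01

Capital per effective worker breaks even when investment replaces (n + g + δ)·k; here n + g + δ = 0.154.
Maximizing c = f(k) − (n+g+δ)·k gives f'(k) = n+g+δ, i.e. 0.35·k^(0.35−1) = 0.154, so k_gold = (0.35/0.154)^(1/0.65) ≈ 3.5362.
y_gold = 3.5362^0.35 ≈ 1.5559.
c_gold = y_gold − (n+g+δ)·k_gold = 1.5559 − 0.154·3.5362 ≈ 1.0113.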